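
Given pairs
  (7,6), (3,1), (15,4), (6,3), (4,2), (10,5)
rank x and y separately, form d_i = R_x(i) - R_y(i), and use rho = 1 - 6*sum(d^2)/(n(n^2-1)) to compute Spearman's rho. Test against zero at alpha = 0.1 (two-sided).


Step 1: Rank x and y separately (midranks; no ties here).
rank(x): 7->4, 3->1, 15->6, 6->3, 4->2, 10->5
rank(y): 6->6, 1->1, 4->4, 3->3, 2->2, 5->5
Step 2: d_i = R_x(i) - R_y(i); compute d_i^2.
  (4-6)^2=4, (1-1)^2=0, (6-4)^2=4, (3-3)^2=0, (2-2)^2=0, (5-5)^2=0
sum(d^2) = 8.
Step 3: rho = 1 - 6*8 / (6*(6^2 - 1)) = 1 - 48/210 = 0.771429.
Step 4: Under H0, t = rho * sqrt((n-2)/(1-rho^2)) = 2.4247 ~ t(4).
Step 5: Two-sided p-value from the t-distribution with 4 df = 0.072397.
Step 6: alpha = 0.1. reject H0.

rho = 0.7714, p = 0.072397, reject H0 at alpha = 0.1.


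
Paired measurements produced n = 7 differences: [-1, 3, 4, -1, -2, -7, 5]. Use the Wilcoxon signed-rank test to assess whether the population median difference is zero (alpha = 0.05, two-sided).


Step 1: Drop any zero differences (none here) and take |d_i|.
|d| = [1, 3, 4, 1, 2, 7, 5]
Step 2: Midrank |d_i| (ties get averaged ranks).
ranks: |1|->1.5, |3|->4, |4|->5, |1|->1.5, |2|->3, |7|->7, |5|->6
Step 3: Attach original signs; sum ranks with positive sign and with negative sign.
W+ = 4 + 5 + 6 = 15
W- = 1.5 + 1.5 + 3 + 7 = 13
(Check: W+ + W- = 28 should equal n(n+1)/2 = 28.)
Step 4: Test statistic W = min(W+, W-) = 13.
Step 5: Ties in |d|, so use the tie-corrected normal approximation.
        E[W] = n(n+1)/4 = 7*8/4 = 14.
        Tie groups: |d|=1 (t=2); sum(t^3 - t) = 6.
        Var[W] = n(n+1)(2n+1)/24 - sum(t^3-t)/48 = 840/24 - 6/48 = 34.875.
        z = (W - E[W]) / sqrt(Var[W]) = (13 - 14) / 5.9055 = -0.1693.
        Two-sided p = 2*Phi(z) = 0.865534.
Step 6: alpha = 0.05. fail to reject H0.

W+ = 15, W- = 13, W = min = 13, p = 0.865534, fail to reject H0.


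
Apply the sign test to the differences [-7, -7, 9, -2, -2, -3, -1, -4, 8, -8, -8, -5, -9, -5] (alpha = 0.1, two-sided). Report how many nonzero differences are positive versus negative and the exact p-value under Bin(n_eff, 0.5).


Step 1: Discard zero differences. Original n = 14; n_eff = number of nonzero differences = 14.
Nonzero differences (with sign): -7, -7, +9, -2, -2, -3, -1, -4, +8, -8, -8, -5, -9, -5
Step 2: Count signs: positive = 2, negative = 12.
Step 3: Under H0: P(positive) = 0.5, so the number of positives S ~ Bin(14, 0.5).
Step 4: Two-sided exact p-value = sum of Bin(14,0.5) probabilities at or below the observed probability = 0.012939.
Step 5: alpha = 0.1. reject H0.

n_eff = 14, pos = 2, neg = 12, p = 0.012939, reject H0.


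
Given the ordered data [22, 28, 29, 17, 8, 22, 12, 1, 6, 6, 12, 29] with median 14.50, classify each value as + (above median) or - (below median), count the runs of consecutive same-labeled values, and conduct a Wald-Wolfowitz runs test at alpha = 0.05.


Step 1: Compute median = 14.50; label A = above, B = below.
Labels in order: AAAABABBBBBA  (n_A = 6, n_B = 6)
Step 2: Count runs R = 5.
Step 3: Under H0 (random ordering), E[R] = 2*n_A*n_B/(n_A+n_B) + 1 = 2*6*6/12 + 1 = 7.0000.
        Var[R] = 2*n_A*n_B*(2*n_A*n_B - n_A - n_B) / ((n_A+n_B)^2 * (n_A+n_B-1)) = 4320/1584 = 2.7273.
        SD[R] = 1.6514.
Step 4: Continuity-corrected z = (R + 0.5 - E[R]) / SD[R] = (5 + 0.5 - 7.0000) / 1.6514 = -0.9083.
Step 5: Two-sided p-value via normal approximation = 2*(1 - Phi(|z|)) = 0.363722.
Step 6: alpha = 0.05. fail to reject H0.

R = 5, z = -0.9083, p = 0.363722, fail to reject H0.


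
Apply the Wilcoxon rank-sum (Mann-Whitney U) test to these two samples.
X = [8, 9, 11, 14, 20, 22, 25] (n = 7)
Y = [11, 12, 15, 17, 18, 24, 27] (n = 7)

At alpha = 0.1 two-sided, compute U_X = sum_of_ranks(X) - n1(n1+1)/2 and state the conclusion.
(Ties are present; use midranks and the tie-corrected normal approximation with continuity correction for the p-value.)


Step 1: Combine and sort all 14 observations; assign midranks.
sorted (value, group): (8,X), (9,X), (11,X), (11,Y), (12,Y), (14,X), (15,Y), (17,Y), (18,Y), (20,X), (22,X), (24,Y), (25,X), (27,Y)
ranks: 8->1, 9->2, 11->3.5, 11->3.5, 12->5, 14->6, 15->7, 17->8, 18->9, 20->10, 22->11, 24->12, 25->13, 27->14
Step 2: Rank sum for X: R1 = 1 + 2 + 3.5 + 6 + 10 + 11 + 13 = 46.5.
Step 3: U_X = R1 - n1(n1+1)/2 = 46.5 - 7*8/2 = 46.5 - 28 = 18.5.
       U_Y = n1*n2 - U_X = 49 - 18.5 = 30.5.
Step 4: Ties are present, so use the tie-corrected normal approximation (with continuity correction) for the p-value.
Step 5: p-value = 0.481721; compare to alpha = 0.1. fail to reject H0.

U_X = 18.5, p = 0.481721, fail to reject H0 at alpha = 0.1.


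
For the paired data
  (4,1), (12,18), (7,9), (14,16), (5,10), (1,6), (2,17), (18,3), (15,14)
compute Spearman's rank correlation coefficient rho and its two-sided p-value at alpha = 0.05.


Step 1: Rank x and y separately (midranks; no ties here).
rank(x): 4->3, 12->6, 7->5, 14->7, 5->4, 1->1, 2->2, 18->9, 15->8
rank(y): 1->1, 18->9, 9->4, 16->7, 10->5, 6->3, 17->8, 3->2, 14->6
Step 2: d_i = R_x(i) - R_y(i); compute d_i^2.
  (3-1)^2=4, (6-9)^2=9, (5-4)^2=1, (7-7)^2=0, (4-5)^2=1, (1-3)^2=4, (2-8)^2=36, (9-2)^2=49, (8-6)^2=4
sum(d^2) = 108.
Step 3: rho = 1 - 6*108 / (9*(9^2 - 1)) = 1 - 648/720 = 0.100000.
Step 4: Under H0, t = rho * sqrt((n-2)/(1-rho^2)) = 0.2659 ~ t(7).
Step 5: Two-sided p-value from the t-distribution with 7 df = 0.797972.
Step 6: alpha = 0.05. fail to reject H0.

rho = 0.1000, p = 0.797972, fail to reject H0 at alpha = 0.05.


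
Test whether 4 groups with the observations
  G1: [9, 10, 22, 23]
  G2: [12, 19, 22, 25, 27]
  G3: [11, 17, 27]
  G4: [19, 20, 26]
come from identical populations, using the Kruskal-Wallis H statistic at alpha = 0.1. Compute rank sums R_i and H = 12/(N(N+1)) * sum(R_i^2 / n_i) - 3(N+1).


Step 1: Combine all N = 15 observations and assign midranks.
sorted (value, group, rank): (9,G1,1), (10,G1,2), (11,G3,3), (12,G2,4), (17,G3,5), (19,G2,6.5), (19,G4,6.5), (20,G4,8), (22,G1,9.5), (22,G2,9.5), (23,G1,11), (25,G2,12), (26,G4,13), (27,G2,14.5), (27,G3,14.5)
Step 2: Sum ranks within each group.
R_1 = 23.5 (n_1 = 4)
R_2 = 46.5 (n_2 = 5)
R_3 = 22.5 (n_3 = 3)
R_4 = 27.5 (n_4 = 3)
Step 3: H = 12/(N(N+1)) * sum(R_i^2/n_i) - 3(N+1)
     = 12/(15*16) * (23.5^2/4 + 46.5^2/5 + 22.5^2/3 + 27.5^2/3) - 3*16
     = 0.050000 * 991.346 - 48
     = 1.567292.
Step 4: Ties present; correction factor C = 1 - 18/(15^3 - 15) = 0.994643. Corrected H = 1.567292 / 0.994643 = 1.575733.
Step 5: Under H0, H ~ chi^2(3); p-value = 0.664905.
Step 6: alpha = 0.1. fail to reject H0.

H = 1.5757, df = 3, p = 0.664905, fail to reject H0.


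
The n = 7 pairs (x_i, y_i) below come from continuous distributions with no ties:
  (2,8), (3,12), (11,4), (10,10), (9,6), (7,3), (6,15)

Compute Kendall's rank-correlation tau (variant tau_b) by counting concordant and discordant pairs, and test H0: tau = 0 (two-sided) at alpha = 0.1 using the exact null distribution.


Step 1: Enumerate the 21 unordered pairs (i,j) with i<j and classify each by sign(x_j-x_i) * sign(y_j-y_i).
  (1,2):dx=+1,dy=+4->C; (1,3):dx=+9,dy=-4->D; (1,4):dx=+8,dy=+2->C; (1,5):dx=+7,dy=-2->D
  (1,6):dx=+5,dy=-5->D; (1,7):dx=+4,dy=+7->C; (2,3):dx=+8,dy=-8->D; (2,4):dx=+7,dy=-2->D
  (2,5):dx=+6,dy=-6->D; (2,6):dx=+4,dy=-9->D; (2,7):dx=+3,dy=+3->C; (3,4):dx=-1,dy=+6->D
  (3,5):dx=-2,dy=+2->D; (3,6):dx=-4,dy=-1->C; (3,7):dx=-5,dy=+11->D; (4,5):dx=-1,dy=-4->C
  (4,6):dx=-3,dy=-7->C; (4,7):dx=-4,dy=+5->D; (5,6):dx=-2,dy=-3->C; (5,7):dx=-3,dy=+9->D
  (6,7):dx=-1,dy=+12->D
Step 2: C = 8, D = 13, total pairs = 21.
Step 3: tau = (C - D)/(n(n-1)/2) = (8 - 13)/21 = -0.238095.
Step 4: Exact two-sided p-value (enumerate n! = 5040 permutations of y under H0): p = 0.561905.
Step 5: alpha = 0.1. fail to reject H0.

tau_b = -0.2381 (C=8, D=13), p = 0.561905, fail to reject H0.


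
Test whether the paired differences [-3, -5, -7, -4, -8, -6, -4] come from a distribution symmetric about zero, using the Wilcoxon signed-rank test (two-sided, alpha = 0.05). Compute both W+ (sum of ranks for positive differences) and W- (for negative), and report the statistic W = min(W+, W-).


Step 1: Drop any zero differences (none here) and take |d_i|.
|d| = [3, 5, 7, 4, 8, 6, 4]
Step 2: Midrank |d_i| (ties get averaged ranks).
ranks: |3|->1, |5|->4, |7|->6, |4|->2.5, |8|->7, |6|->5, |4|->2.5
Step 3: Attach original signs; sum ranks with positive sign and with negative sign.
W+ = 0 = 0
W- = 1 + 4 + 6 + 2.5 + 7 + 5 + 2.5 = 28
(Check: W+ + W- = 28 should equal n(n+1)/2 = 28.)
Step 4: Test statistic W = min(W+, W-) = 0.
Step 5: Ties in |d|, so use the tie-corrected normal approximation.
        E[W] = n(n+1)/4 = 7*8/4 = 14.
        Tie groups: |d|=4 (t=2); sum(t^3 - t) = 6.
        Var[W] = n(n+1)(2n+1)/24 - sum(t^3-t)/48 = 840/24 - 6/48 = 34.875.
        z = (W - E[W]) / sqrt(Var[W]) = (0 - 14) / 5.9055 = -2.3707.
        Two-sided p = 2*Phi(z) = 0.017756.
Step 6: alpha = 0.05. reject H0.

W+ = 0, W- = 28, W = min = 0, p = 0.017756, reject H0.


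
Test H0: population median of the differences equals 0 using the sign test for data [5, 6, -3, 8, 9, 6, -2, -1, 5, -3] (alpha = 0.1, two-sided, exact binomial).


Step 1: Discard zero differences. Original n = 10; n_eff = number of nonzero differences = 10.
Nonzero differences (with sign): +5, +6, -3, +8, +9, +6, -2, -1, +5, -3
Step 2: Count signs: positive = 6, negative = 4.
Step 3: Under H0: P(positive) = 0.5, so the number of positives S ~ Bin(10, 0.5).
Step 4: Two-sided exact p-value = sum of Bin(10,0.5) probabilities at or below the observed probability = 0.753906.
Step 5: alpha = 0.1. fail to reject H0.

n_eff = 10, pos = 6, neg = 4, p = 0.753906, fail to reject H0.


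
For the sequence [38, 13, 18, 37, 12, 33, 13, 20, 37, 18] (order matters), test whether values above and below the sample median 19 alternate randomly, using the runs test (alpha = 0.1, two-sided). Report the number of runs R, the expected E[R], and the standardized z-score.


Step 1: Compute median = 19; label A = above, B = below.
Labels in order: ABBABABAAB  (n_A = 5, n_B = 5)
Step 2: Count runs R = 8.
Step 3: Under H0 (random ordering), E[R] = 2*n_A*n_B/(n_A+n_B) + 1 = 2*5*5/10 + 1 = 6.0000.
        Var[R] = 2*n_A*n_B*(2*n_A*n_B - n_A - n_B) / ((n_A+n_B)^2 * (n_A+n_B-1)) = 2000/900 = 2.2222.
        SD[R] = 1.4907.
Step 4: Continuity-corrected z = (R - 0.5 - E[R]) / SD[R] = (8 - 0.5 - 6.0000) / 1.4907 = 1.0062.
Step 5: Two-sided p-value via normal approximation = 2*(1 - Phi(|z|)) = 0.314305.
Step 6: alpha = 0.1. fail to reject H0.

R = 8, z = 1.0062, p = 0.314305, fail to reject H0.


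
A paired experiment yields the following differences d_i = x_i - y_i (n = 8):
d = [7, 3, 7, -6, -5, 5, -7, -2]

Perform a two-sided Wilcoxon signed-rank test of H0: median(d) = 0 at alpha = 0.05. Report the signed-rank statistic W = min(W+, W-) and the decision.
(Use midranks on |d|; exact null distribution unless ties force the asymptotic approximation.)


Step 1: Drop any zero differences (none here) and take |d_i|.
|d| = [7, 3, 7, 6, 5, 5, 7, 2]
Step 2: Midrank |d_i| (ties get averaged ranks).
ranks: |7|->7, |3|->2, |7|->7, |6|->5, |5|->3.5, |5|->3.5, |7|->7, |2|->1
Step 3: Attach original signs; sum ranks with positive sign and with negative sign.
W+ = 7 + 2 + 7 + 3.5 = 19.5
W- = 5 + 3.5 + 7 + 1 = 16.5
(Check: W+ + W- = 36 should equal n(n+1)/2 = 36.)
Step 4: Test statistic W = min(W+, W-) = 16.5.
Step 5: Ties in |d|, so use the tie-corrected normal approximation.
        E[W] = n(n+1)/4 = 8*9/4 = 18.
        Tie groups: |d|=5 (t=2), |d|=7 (t=3); sum(t^3 - t) = 30.
        Var[W] = n(n+1)(2n+1)/24 - sum(t^3-t)/48 = 1224/24 - 30/48 = 50.375.
        z = (W - E[W]) / sqrt(Var[W]) = (16.5 - 18) / 7.0975 = -0.2113.
        Two-sided p = 2*Phi(z) = 0.832621.
Step 6: alpha = 0.05. fail to reject H0.

W+ = 19.5, W- = 16.5, W = min = 16.5, p = 0.832621, fail to reject H0.


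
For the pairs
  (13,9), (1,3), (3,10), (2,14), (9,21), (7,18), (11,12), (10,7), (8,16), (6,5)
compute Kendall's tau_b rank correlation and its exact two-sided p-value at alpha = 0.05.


Step 1: Enumerate the 45 unordered pairs (i,j) with i<j and classify each by sign(x_j-x_i) * sign(y_j-y_i).
  (1,2):dx=-12,dy=-6->C; (1,3):dx=-10,dy=+1->D; (1,4):dx=-11,dy=+5->D; (1,5):dx=-4,dy=+12->D
  (1,6):dx=-6,dy=+9->D; (1,7):dx=-2,dy=+3->D; (1,8):dx=-3,dy=-2->C; (1,9):dx=-5,dy=+7->D
  (1,10):dx=-7,dy=-4->C; (2,3):dx=+2,dy=+7->C; (2,4):dx=+1,dy=+11->C; (2,5):dx=+8,dy=+18->C
  (2,6):dx=+6,dy=+15->C; (2,7):dx=+10,dy=+9->C; (2,8):dx=+9,dy=+4->C; (2,9):dx=+7,dy=+13->C
  (2,10):dx=+5,dy=+2->C; (3,4):dx=-1,dy=+4->D; (3,5):dx=+6,dy=+11->C; (3,6):dx=+4,dy=+8->C
  (3,7):dx=+8,dy=+2->C; (3,8):dx=+7,dy=-3->D; (3,9):dx=+5,dy=+6->C; (3,10):dx=+3,dy=-5->D
  (4,5):dx=+7,dy=+7->C; (4,6):dx=+5,dy=+4->C; (4,7):dx=+9,dy=-2->D; (4,8):dx=+8,dy=-7->D
  (4,9):dx=+6,dy=+2->C; (4,10):dx=+4,dy=-9->D; (5,6):dx=-2,dy=-3->C; (5,7):dx=+2,dy=-9->D
  (5,8):dx=+1,dy=-14->D; (5,9):dx=-1,dy=-5->C; (5,10):dx=-3,dy=-16->C; (6,7):dx=+4,dy=-6->D
  (6,8):dx=+3,dy=-11->D; (6,9):dx=+1,dy=-2->D; (6,10):dx=-1,dy=-13->C; (7,8):dx=-1,dy=-5->C
  (7,9):dx=-3,dy=+4->D; (7,10):dx=-5,dy=-7->C; (8,9):dx=-2,dy=+9->D; (8,10):dx=-4,dy=-2->C
  (9,10):dx=-2,dy=-11->C
Step 2: C = 26, D = 19, total pairs = 45.
Step 3: tau = (C - D)/(n(n-1)/2) = (26 - 19)/45 = 0.155556.
Step 4: Exact two-sided p-value (enumerate n! = 3628800 permutations of y under H0): p = 0.600654.
Step 5: alpha = 0.05. fail to reject H0.

tau_b = 0.1556 (C=26, D=19), p = 0.600654, fail to reject H0.


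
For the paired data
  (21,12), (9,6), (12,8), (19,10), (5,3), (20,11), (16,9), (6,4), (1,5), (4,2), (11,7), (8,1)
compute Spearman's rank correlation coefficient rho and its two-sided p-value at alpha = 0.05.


Step 1: Rank x and y separately (midranks; no ties here).
rank(x): 21->12, 9->6, 12->8, 19->10, 5->3, 20->11, 16->9, 6->4, 1->1, 4->2, 11->7, 8->5
rank(y): 12->12, 6->6, 8->8, 10->10, 3->3, 11->11, 9->9, 4->4, 5->5, 2->2, 7->7, 1->1
Step 2: d_i = R_x(i) - R_y(i); compute d_i^2.
  (12-12)^2=0, (6-6)^2=0, (8-8)^2=0, (10-10)^2=0, (3-3)^2=0, (11-11)^2=0, (9-9)^2=0, (4-4)^2=0, (1-5)^2=16, (2-2)^2=0, (7-7)^2=0, (5-1)^2=16
sum(d^2) = 32.
Step 3: rho = 1 - 6*32 / (12*(12^2 - 1)) = 1 - 192/1716 = 0.888112.
Step 4: Under H0, t = rho * sqrt((n-2)/(1-rho^2)) = 6.1103 ~ t(10).
Step 5: Two-sided p-value from the t-distribution with 10 df = 0.000114.
Step 6: alpha = 0.05. reject H0.

rho = 0.8881, p = 0.000114, reject H0 at alpha = 0.05.


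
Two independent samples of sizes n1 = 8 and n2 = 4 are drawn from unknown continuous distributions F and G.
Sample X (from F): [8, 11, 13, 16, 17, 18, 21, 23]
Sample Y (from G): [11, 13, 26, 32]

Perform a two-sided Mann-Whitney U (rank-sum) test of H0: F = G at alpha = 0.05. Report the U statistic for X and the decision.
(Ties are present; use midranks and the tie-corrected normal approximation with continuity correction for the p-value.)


Step 1: Combine and sort all 12 observations; assign midranks.
sorted (value, group): (8,X), (11,X), (11,Y), (13,X), (13,Y), (16,X), (17,X), (18,X), (21,X), (23,X), (26,Y), (32,Y)
ranks: 8->1, 11->2.5, 11->2.5, 13->4.5, 13->4.5, 16->6, 17->7, 18->8, 21->9, 23->10, 26->11, 32->12
Step 2: Rank sum for X: R1 = 1 + 2.5 + 4.5 + 6 + 7 + 8 + 9 + 10 = 48.
Step 3: U_X = R1 - n1(n1+1)/2 = 48 - 8*9/2 = 48 - 36 = 12.
       U_Y = n1*n2 - U_X = 32 - 12 = 20.
Step 4: Ties are present, so use the tie-corrected normal approximation (with continuity correction) for the p-value.
Step 5: p-value = 0.550818; compare to alpha = 0.05. fail to reject H0.

U_X = 12, p = 0.550818, fail to reject H0 at alpha = 0.05.


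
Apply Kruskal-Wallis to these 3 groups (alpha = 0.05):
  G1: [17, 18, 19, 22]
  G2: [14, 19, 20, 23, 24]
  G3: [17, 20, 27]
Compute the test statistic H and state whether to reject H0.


Step 1: Combine all N = 12 observations and assign midranks.
sorted (value, group, rank): (14,G2,1), (17,G1,2.5), (17,G3,2.5), (18,G1,4), (19,G1,5.5), (19,G2,5.5), (20,G2,7.5), (20,G3,7.5), (22,G1,9), (23,G2,10), (24,G2,11), (27,G3,12)
Step 2: Sum ranks within each group.
R_1 = 21 (n_1 = 4)
R_2 = 35 (n_2 = 5)
R_3 = 22 (n_3 = 3)
Step 3: H = 12/(N(N+1)) * sum(R_i^2/n_i) - 3(N+1)
     = 12/(12*13) * (21^2/4 + 35^2/5 + 22^2/3) - 3*13
     = 0.076923 * 516.583 - 39
     = 0.737179.
Step 4: Ties present; correction factor C = 1 - 18/(12^3 - 12) = 0.989510. Corrected H = 0.737179 / 0.989510 = 0.744994.
Step 5: Under H0, H ~ chi^2(2); p-value = 0.689012.
Step 6: alpha = 0.05. fail to reject H0.

H = 0.7450, df = 2, p = 0.689012, fail to reject H0.


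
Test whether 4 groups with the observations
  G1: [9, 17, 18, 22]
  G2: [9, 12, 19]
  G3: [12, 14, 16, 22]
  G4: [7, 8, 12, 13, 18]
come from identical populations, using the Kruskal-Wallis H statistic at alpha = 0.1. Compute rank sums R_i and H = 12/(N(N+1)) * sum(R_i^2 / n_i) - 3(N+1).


Step 1: Combine all N = 16 observations and assign midranks.
sorted (value, group, rank): (7,G4,1), (8,G4,2), (9,G1,3.5), (9,G2,3.5), (12,G2,6), (12,G3,6), (12,G4,6), (13,G4,8), (14,G3,9), (16,G3,10), (17,G1,11), (18,G1,12.5), (18,G4,12.5), (19,G2,14), (22,G1,15.5), (22,G3,15.5)
Step 2: Sum ranks within each group.
R_1 = 42.5 (n_1 = 4)
R_2 = 23.5 (n_2 = 3)
R_3 = 40.5 (n_3 = 4)
R_4 = 29.5 (n_4 = 5)
Step 3: H = 12/(N(N+1)) * sum(R_i^2/n_i) - 3(N+1)
     = 12/(16*17) * (42.5^2/4 + 23.5^2/3 + 40.5^2/4 + 29.5^2/5) - 3*17
     = 0.044118 * 1219.76 - 51
     = 2.812868.
Step 4: Ties present; correction factor C = 1 - 42/(16^3 - 16) = 0.989706. Corrected H = 2.812868 / 0.989706 = 2.842125.
Step 5: Under H0, H ~ chi^2(3); p-value = 0.416612.
Step 6: alpha = 0.1. fail to reject H0.

H = 2.8421, df = 3, p = 0.416612, fail to reject H0.


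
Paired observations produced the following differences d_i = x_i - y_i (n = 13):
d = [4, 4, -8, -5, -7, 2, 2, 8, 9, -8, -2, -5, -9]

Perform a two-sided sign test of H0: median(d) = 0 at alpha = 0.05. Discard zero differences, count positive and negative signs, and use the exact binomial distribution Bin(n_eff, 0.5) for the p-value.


Step 1: Discard zero differences. Original n = 13; n_eff = number of nonzero differences = 13.
Nonzero differences (with sign): +4, +4, -8, -5, -7, +2, +2, +8, +9, -8, -2, -5, -9
Step 2: Count signs: positive = 6, negative = 7.
Step 3: Under H0: P(positive) = 0.5, so the number of positives S ~ Bin(13, 0.5).
Step 4: Two-sided exact p-value = sum of Bin(13,0.5) probabilities at or below the observed probability = 1.000000.
Step 5: alpha = 0.05. fail to reject H0.

n_eff = 13, pos = 6, neg = 7, p = 1.000000, fail to reject H0.


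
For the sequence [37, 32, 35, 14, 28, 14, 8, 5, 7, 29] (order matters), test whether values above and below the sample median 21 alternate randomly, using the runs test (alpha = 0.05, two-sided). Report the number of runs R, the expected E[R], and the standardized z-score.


Step 1: Compute median = 21; label A = above, B = below.
Labels in order: AAABABBBBA  (n_A = 5, n_B = 5)
Step 2: Count runs R = 5.
Step 3: Under H0 (random ordering), E[R] = 2*n_A*n_B/(n_A+n_B) + 1 = 2*5*5/10 + 1 = 6.0000.
        Var[R] = 2*n_A*n_B*(2*n_A*n_B - n_A - n_B) / ((n_A+n_B)^2 * (n_A+n_B-1)) = 2000/900 = 2.2222.
        SD[R] = 1.4907.
Step 4: Continuity-corrected z = (R + 0.5 - E[R]) / SD[R] = (5 + 0.5 - 6.0000) / 1.4907 = -0.3354.
Step 5: Two-sided p-value via normal approximation = 2*(1 - Phi(|z|)) = 0.737316.
Step 6: alpha = 0.05. fail to reject H0.

R = 5, z = -0.3354, p = 0.737316, fail to reject H0.


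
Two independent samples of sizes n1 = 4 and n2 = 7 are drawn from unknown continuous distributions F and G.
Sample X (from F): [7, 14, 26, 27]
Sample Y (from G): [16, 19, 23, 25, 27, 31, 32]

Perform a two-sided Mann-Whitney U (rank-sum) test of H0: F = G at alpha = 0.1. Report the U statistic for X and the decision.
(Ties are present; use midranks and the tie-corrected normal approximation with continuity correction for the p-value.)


Step 1: Combine and sort all 11 observations; assign midranks.
sorted (value, group): (7,X), (14,X), (16,Y), (19,Y), (23,Y), (25,Y), (26,X), (27,X), (27,Y), (31,Y), (32,Y)
ranks: 7->1, 14->2, 16->3, 19->4, 23->5, 25->6, 26->7, 27->8.5, 27->8.5, 31->10, 32->11
Step 2: Rank sum for X: R1 = 1 + 2 + 7 + 8.5 = 18.5.
Step 3: U_X = R1 - n1(n1+1)/2 = 18.5 - 4*5/2 = 18.5 - 10 = 8.5.
       U_Y = n1*n2 - U_X = 28 - 8.5 = 19.5.
Step 4: Ties are present, so use the tie-corrected normal approximation (with continuity correction) for the p-value.
Step 5: p-value = 0.343605; compare to alpha = 0.1. fail to reject H0.

U_X = 8.5, p = 0.343605, fail to reject H0 at alpha = 0.1.


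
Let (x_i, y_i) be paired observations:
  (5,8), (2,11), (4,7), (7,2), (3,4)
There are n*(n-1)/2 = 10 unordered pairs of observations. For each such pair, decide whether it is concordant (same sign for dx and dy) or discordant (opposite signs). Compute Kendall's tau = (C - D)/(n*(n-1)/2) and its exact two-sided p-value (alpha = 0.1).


Step 1: Enumerate the 10 unordered pairs (i,j) with i<j and classify each by sign(x_j-x_i) * sign(y_j-y_i).
  (1,2):dx=-3,dy=+3->D; (1,3):dx=-1,dy=-1->C; (1,4):dx=+2,dy=-6->D; (1,5):dx=-2,dy=-4->C
  (2,3):dx=+2,dy=-4->D; (2,4):dx=+5,dy=-9->D; (2,5):dx=+1,dy=-7->D; (3,4):dx=+3,dy=-5->D
  (3,5):dx=-1,dy=-3->C; (4,5):dx=-4,dy=+2->D
Step 2: C = 3, D = 7, total pairs = 10.
Step 3: tau = (C - D)/(n(n-1)/2) = (3 - 7)/10 = -0.400000.
Step 4: Exact two-sided p-value (enumerate n! = 120 permutations of y under H0): p = 0.483333.
Step 5: alpha = 0.1. fail to reject H0.

tau_b = -0.4000 (C=3, D=7), p = 0.483333, fail to reject H0.


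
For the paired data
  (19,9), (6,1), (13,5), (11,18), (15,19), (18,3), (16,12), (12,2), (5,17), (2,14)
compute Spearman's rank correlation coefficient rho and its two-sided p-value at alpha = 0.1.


Step 1: Rank x and y separately (midranks; no ties here).
rank(x): 19->10, 6->3, 13->6, 11->4, 15->7, 18->9, 16->8, 12->5, 5->2, 2->1
rank(y): 9->5, 1->1, 5->4, 18->9, 19->10, 3->3, 12->6, 2->2, 17->8, 14->7
Step 2: d_i = R_x(i) - R_y(i); compute d_i^2.
  (10-5)^2=25, (3-1)^2=4, (6-4)^2=4, (4-9)^2=25, (7-10)^2=9, (9-3)^2=36, (8-6)^2=4, (5-2)^2=9, (2-8)^2=36, (1-7)^2=36
sum(d^2) = 188.
Step 3: rho = 1 - 6*188 / (10*(10^2 - 1)) = 1 - 1128/990 = -0.139394.
Step 4: Under H0, t = rho * sqrt((n-2)/(1-rho^2)) = -0.3982 ~ t(8).
Step 5: Two-sided p-value from the t-distribution with 8 df = 0.700932.
Step 6: alpha = 0.1. fail to reject H0.

rho = -0.1394, p = 0.700932, fail to reject H0 at alpha = 0.1.


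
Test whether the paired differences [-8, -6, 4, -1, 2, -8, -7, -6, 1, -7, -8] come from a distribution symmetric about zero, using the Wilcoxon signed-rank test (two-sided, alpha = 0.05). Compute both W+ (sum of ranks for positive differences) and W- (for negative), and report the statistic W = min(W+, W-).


Step 1: Drop any zero differences (none here) and take |d_i|.
|d| = [8, 6, 4, 1, 2, 8, 7, 6, 1, 7, 8]
Step 2: Midrank |d_i| (ties get averaged ranks).
ranks: |8|->10, |6|->5.5, |4|->4, |1|->1.5, |2|->3, |8|->10, |7|->7.5, |6|->5.5, |1|->1.5, |7|->7.5, |8|->10
Step 3: Attach original signs; sum ranks with positive sign and with negative sign.
W+ = 4 + 3 + 1.5 = 8.5
W- = 10 + 5.5 + 1.5 + 10 + 7.5 + 5.5 + 7.5 + 10 = 57.5
(Check: W+ + W- = 66 should equal n(n+1)/2 = 66.)
Step 4: Test statistic W = min(W+, W-) = 8.5.
Step 5: Ties in |d|, so use the tie-corrected normal approximation.
        E[W] = n(n+1)/4 = 11*12/4 = 33.
        Tie groups: |d|=1 (t=2), |d|=6 (t=2), |d|=7 (t=2), |d|=8 (t=3); sum(t^3 - t) = 42.
        Var[W] = n(n+1)(2n+1)/24 - sum(t^3-t)/48 = 3036/24 - 42/48 = 125.625.
        z = (W - E[W]) / sqrt(Var[W]) = (8.5 - 33) / 11.2083 = -2.1859.
        Two-sided p = 2*Phi(z) = 0.028824.
Step 6: alpha = 0.05. reject H0.

W+ = 8.5, W- = 57.5, W = min = 8.5, p = 0.028824, reject H0.


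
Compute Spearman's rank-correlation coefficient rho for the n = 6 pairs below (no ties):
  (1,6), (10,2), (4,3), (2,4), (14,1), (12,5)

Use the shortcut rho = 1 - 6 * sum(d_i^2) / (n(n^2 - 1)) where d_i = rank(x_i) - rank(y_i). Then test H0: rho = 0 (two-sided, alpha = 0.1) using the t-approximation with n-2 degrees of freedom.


Step 1: Rank x and y separately (midranks; no ties here).
rank(x): 1->1, 10->4, 4->3, 2->2, 14->6, 12->5
rank(y): 6->6, 2->2, 3->3, 4->4, 1->1, 5->5
Step 2: d_i = R_x(i) - R_y(i); compute d_i^2.
  (1-6)^2=25, (4-2)^2=4, (3-3)^2=0, (2-4)^2=4, (6-1)^2=25, (5-5)^2=0
sum(d^2) = 58.
Step 3: rho = 1 - 6*58 / (6*(6^2 - 1)) = 1 - 348/210 = -0.657143.
Step 4: Under H0, t = rho * sqrt((n-2)/(1-rho^2)) = -1.7436 ~ t(4).
Step 5: Two-sided p-value from the t-distribution with 4 df = 0.156175.
Step 6: alpha = 0.1. fail to reject H0.

rho = -0.6571, p = 0.156175, fail to reject H0 at alpha = 0.1.


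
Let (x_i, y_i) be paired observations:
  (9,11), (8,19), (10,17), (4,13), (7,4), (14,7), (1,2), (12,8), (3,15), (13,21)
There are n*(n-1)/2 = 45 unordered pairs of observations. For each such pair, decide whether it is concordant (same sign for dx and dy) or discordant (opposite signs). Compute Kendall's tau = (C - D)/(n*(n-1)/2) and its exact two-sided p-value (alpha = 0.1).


Step 1: Enumerate the 45 unordered pairs (i,j) with i<j and classify each by sign(x_j-x_i) * sign(y_j-y_i).
  (1,2):dx=-1,dy=+8->D; (1,3):dx=+1,dy=+6->C; (1,4):dx=-5,dy=+2->D; (1,5):dx=-2,dy=-7->C
  (1,6):dx=+5,dy=-4->D; (1,7):dx=-8,dy=-9->C; (1,8):dx=+3,dy=-3->D; (1,9):dx=-6,dy=+4->D
  (1,10):dx=+4,dy=+10->C; (2,3):dx=+2,dy=-2->D; (2,4):dx=-4,dy=-6->C; (2,5):dx=-1,dy=-15->C
  (2,6):dx=+6,dy=-12->D; (2,7):dx=-7,dy=-17->C; (2,8):dx=+4,dy=-11->D; (2,9):dx=-5,dy=-4->C
  (2,10):dx=+5,dy=+2->C; (3,4):dx=-6,dy=-4->C; (3,5):dx=-3,dy=-13->C; (3,6):dx=+4,dy=-10->D
  (3,7):dx=-9,dy=-15->C; (3,8):dx=+2,dy=-9->D; (3,9):dx=-7,dy=-2->C; (3,10):dx=+3,dy=+4->C
  (4,5):dx=+3,dy=-9->D; (4,6):dx=+10,dy=-6->D; (4,7):dx=-3,dy=-11->C; (4,8):dx=+8,dy=-5->D
  (4,9):dx=-1,dy=+2->D; (4,10):dx=+9,dy=+8->C; (5,6):dx=+7,dy=+3->C; (5,7):dx=-6,dy=-2->C
  (5,8):dx=+5,dy=+4->C; (5,9):dx=-4,dy=+11->D; (5,10):dx=+6,dy=+17->C; (6,7):dx=-13,dy=-5->C
  (6,8):dx=-2,dy=+1->D; (6,9):dx=-11,dy=+8->D; (6,10):dx=-1,dy=+14->D; (7,8):dx=+11,dy=+6->C
  (7,9):dx=+2,dy=+13->C; (7,10):dx=+12,dy=+19->C; (8,9):dx=-9,dy=+7->D; (8,10):dx=+1,dy=+13->C
  (9,10):dx=+10,dy=+6->C
Step 2: C = 26, D = 19, total pairs = 45.
Step 3: tau = (C - D)/(n(n-1)/2) = (26 - 19)/45 = 0.155556.
Step 4: Exact two-sided p-value (enumerate n! = 3628800 permutations of y under H0): p = 0.600654.
Step 5: alpha = 0.1. fail to reject H0.

tau_b = 0.1556 (C=26, D=19), p = 0.600654, fail to reject H0.


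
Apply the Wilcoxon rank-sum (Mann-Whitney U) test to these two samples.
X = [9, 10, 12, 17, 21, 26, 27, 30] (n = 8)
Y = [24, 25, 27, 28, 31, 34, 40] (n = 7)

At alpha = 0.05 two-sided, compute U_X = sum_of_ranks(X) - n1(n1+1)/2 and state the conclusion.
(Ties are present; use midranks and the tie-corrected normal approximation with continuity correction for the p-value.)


Step 1: Combine and sort all 15 observations; assign midranks.
sorted (value, group): (9,X), (10,X), (12,X), (17,X), (21,X), (24,Y), (25,Y), (26,X), (27,X), (27,Y), (28,Y), (30,X), (31,Y), (34,Y), (40,Y)
ranks: 9->1, 10->2, 12->3, 17->4, 21->5, 24->6, 25->7, 26->8, 27->9.5, 27->9.5, 28->11, 30->12, 31->13, 34->14, 40->15
Step 2: Rank sum for X: R1 = 1 + 2 + 3 + 4 + 5 + 8 + 9.5 + 12 = 44.5.
Step 3: U_X = R1 - n1(n1+1)/2 = 44.5 - 8*9/2 = 44.5 - 36 = 8.5.
       U_Y = n1*n2 - U_X = 56 - 8.5 = 47.5.
Step 4: Ties are present, so use the tie-corrected normal approximation (with continuity correction) for the p-value.
Step 5: p-value = 0.027751; compare to alpha = 0.05. reject H0.

U_X = 8.5, p = 0.027751, reject H0 at alpha = 0.05.


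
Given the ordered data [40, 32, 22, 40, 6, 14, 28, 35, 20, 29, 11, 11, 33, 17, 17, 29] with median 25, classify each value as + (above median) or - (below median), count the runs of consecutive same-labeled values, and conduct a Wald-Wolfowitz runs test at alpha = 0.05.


Step 1: Compute median = 25; label A = above, B = below.
Labels in order: AABABBAABABBABBA  (n_A = 8, n_B = 8)
Step 2: Count runs R = 11.
Step 3: Under H0 (random ordering), E[R] = 2*n_A*n_B/(n_A+n_B) + 1 = 2*8*8/16 + 1 = 9.0000.
        Var[R] = 2*n_A*n_B*(2*n_A*n_B - n_A - n_B) / ((n_A+n_B)^2 * (n_A+n_B-1)) = 14336/3840 = 3.7333.
        SD[R] = 1.9322.
Step 4: Continuity-corrected z = (R - 0.5 - E[R]) / SD[R] = (11 - 0.5 - 9.0000) / 1.9322 = 0.7763.
Step 5: Two-sided p-value via normal approximation = 2*(1 - Phi(|z|)) = 0.437558.
Step 6: alpha = 0.05. fail to reject H0.

R = 11, z = 0.7763, p = 0.437558, fail to reject H0.


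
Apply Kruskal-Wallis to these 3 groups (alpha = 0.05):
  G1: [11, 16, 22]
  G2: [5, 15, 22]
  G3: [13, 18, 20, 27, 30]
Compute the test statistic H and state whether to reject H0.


Step 1: Combine all N = 11 observations and assign midranks.
sorted (value, group, rank): (5,G2,1), (11,G1,2), (13,G3,3), (15,G2,4), (16,G1,5), (18,G3,6), (20,G3,7), (22,G1,8.5), (22,G2,8.5), (27,G3,10), (30,G3,11)
Step 2: Sum ranks within each group.
R_1 = 15.5 (n_1 = 3)
R_2 = 13.5 (n_2 = 3)
R_3 = 37 (n_3 = 5)
Step 3: H = 12/(N(N+1)) * sum(R_i^2/n_i) - 3(N+1)
     = 12/(11*12) * (15.5^2/3 + 13.5^2/3 + 37^2/5) - 3*12
     = 0.090909 * 414.633 - 36
     = 1.693939.
Step 4: Ties present; correction factor C = 1 - 6/(11^3 - 11) = 0.995455. Corrected H = 1.693939 / 0.995455 = 1.701674.
Step 5: Under H0, H ~ chi^2(2); p-value = 0.427057.
Step 6: alpha = 0.05. fail to reject H0.

H = 1.7017, df = 2, p = 0.427057, fail to reject H0.


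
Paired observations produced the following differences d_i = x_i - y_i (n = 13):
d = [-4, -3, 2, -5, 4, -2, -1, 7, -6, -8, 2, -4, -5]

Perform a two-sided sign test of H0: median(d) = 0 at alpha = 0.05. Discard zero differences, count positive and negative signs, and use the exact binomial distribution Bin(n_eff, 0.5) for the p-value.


Step 1: Discard zero differences. Original n = 13; n_eff = number of nonzero differences = 13.
Nonzero differences (with sign): -4, -3, +2, -5, +4, -2, -1, +7, -6, -8, +2, -4, -5
Step 2: Count signs: positive = 4, negative = 9.
Step 3: Under H0: P(positive) = 0.5, so the number of positives S ~ Bin(13, 0.5).
Step 4: Two-sided exact p-value = sum of Bin(13,0.5) probabilities at or below the observed probability = 0.266846.
Step 5: alpha = 0.05. fail to reject H0.

n_eff = 13, pos = 4, neg = 9, p = 0.266846, fail to reject H0.


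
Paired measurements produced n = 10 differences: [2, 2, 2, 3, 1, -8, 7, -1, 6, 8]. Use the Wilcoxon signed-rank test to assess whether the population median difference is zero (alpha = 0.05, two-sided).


Step 1: Drop any zero differences (none here) and take |d_i|.
|d| = [2, 2, 2, 3, 1, 8, 7, 1, 6, 8]
Step 2: Midrank |d_i| (ties get averaged ranks).
ranks: |2|->4, |2|->4, |2|->4, |3|->6, |1|->1.5, |8|->9.5, |7|->8, |1|->1.5, |6|->7, |8|->9.5
Step 3: Attach original signs; sum ranks with positive sign and with negative sign.
W+ = 4 + 4 + 4 + 6 + 1.5 + 8 + 7 + 9.5 = 44
W- = 9.5 + 1.5 = 11
(Check: W+ + W- = 55 should equal n(n+1)/2 = 55.)
Step 4: Test statistic W = min(W+, W-) = 11.
Step 5: Ties in |d|, so use the tie-corrected normal approximation.
        E[W] = n(n+1)/4 = 10*11/4 = 27.5.
        Tie groups: |d|=1 (t=2), |d|=2 (t=3), |d|=8 (t=2); sum(t^3 - t) = 36.
        Var[W] = n(n+1)(2n+1)/24 - sum(t^3-t)/48 = 2310/24 - 36/48 = 95.5.
        z = (W - E[W]) / sqrt(Var[W]) = (11 - 27.5) / 9.7724 = -1.6884.
        Two-sided p = 2*Phi(z) = 0.091329.
Step 6: alpha = 0.05. fail to reject H0.

W+ = 44, W- = 11, W = min = 11, p = 0.091329, fail to reject H0.


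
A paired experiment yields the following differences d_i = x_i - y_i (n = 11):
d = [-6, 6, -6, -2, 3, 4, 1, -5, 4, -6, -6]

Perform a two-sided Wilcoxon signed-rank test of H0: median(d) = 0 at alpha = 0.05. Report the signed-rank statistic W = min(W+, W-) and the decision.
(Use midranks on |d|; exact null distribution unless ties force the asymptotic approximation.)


Step 1: Drop any zero differences (none here) and take |d_i|.
|d| = [6, 6, 6, 2, 3, 4, 1, 5, 4, 6, 6]
Step 2: Midrank |d_i| (ties get averaged ranks).
ranks: |6|->9, |6|->9, |6|->9, |2|->2, |3|->3, |4|->4.5, |1|->1, |5|->6, |4|->4.5, |6|->9, |6|->9
Step 3: Attach original signs; sum ranks with positive sign and with negative sign.
W+ = 9 + 3 + 4.5 + 1 + 4.5 = 22
W- = 9 + 9 + 2 + 6 + 9 + 9 = 44
(Check: W+ + W- = 66 should equal n(n+1)/2 = 66.)
Step 4: Test statistic W = min(W+, W-) = 22.
Step 5: Ties in |d|, so use the tie-corrected normal approximation.
        E[W] = n(n+1)/4 = 11*12/4 = 33.
        Tie groups: |d|=4 (t=2), |d|=6 (t=5); sum(t^3 - t) = 126.
        Var[W] = n(n+1)(2n+1)/24 - sum(t^3-t)/48 = 3036/24 - 126/48 = 123.875.
        z = (W - E[W]) / sqrt(Var[W]) = (22 - 33) / 11.1299 = -0.9883.
        Two-sided p = 2*Phi(z) = 0.322992.
Step 6: alpha = 0.05. fail to reject H0.

W+ = 22, W- = 44, W = min = 22, p = 0.322992, fail to reject H0.


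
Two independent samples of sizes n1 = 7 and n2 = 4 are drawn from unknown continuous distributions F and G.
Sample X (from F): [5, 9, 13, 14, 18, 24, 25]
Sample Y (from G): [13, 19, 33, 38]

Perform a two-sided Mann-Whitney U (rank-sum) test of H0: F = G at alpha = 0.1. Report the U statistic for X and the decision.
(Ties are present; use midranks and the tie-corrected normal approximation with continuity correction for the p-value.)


Step 1: Combine and sort all 11 observations; assign midranks.
sorted (value, group): (5,X), (9,X), (13,X), (13,Y), (14,X), (18,X), (19,Y), (24,X), (25,X), (33,Y), (38,Y)
ranks: 5->1, 9->2, 13->3.5, 13->3.5, 14->5, 18->6, 19->7, 24->8, 25->9, 33->10, 38->11
Step 2: Rank sum for X: R1 = 1 + 2 + 3.5 + 5 + 6 + 8 + 9 = 34.5.
Step 3: U_X = R1 - n1(n1+1)/2 = 34.5 - 7*8/2 = 34.5 - 28 = 6.5.
       U_Y = n1*n2 - U_X = 28 - 6.5 = 21.5.
Step 4: Ties are present, so use the tie-corrected normal approximation (with continuity correction) for the p-value.
Step 5: p-value = 0.184875; compare to alpha = 0.1. fail to reject H0.

U_X = 6.5, p = 0.184875, fail to reject H0 at alpha = 0.1.


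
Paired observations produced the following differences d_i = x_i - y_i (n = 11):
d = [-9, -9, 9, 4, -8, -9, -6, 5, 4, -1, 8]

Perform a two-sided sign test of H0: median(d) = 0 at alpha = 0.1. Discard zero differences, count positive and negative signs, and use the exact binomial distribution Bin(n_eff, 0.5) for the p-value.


Step 1: Discard zero differences. Original n = 11; n_eff = number of nonzero differences = 11.
Nonzero differences (with sign): -9, -9, +9, +4, -8, -9, -6, +5, +4, -1, +8
Step 2: Count signs: positive = 5, negative = 6.
Step 3: Under H0: P(positive) = 0.5, so the number of positives S ~ Bin(11, 0.5).
Step 4: Two-sided exact p-value = sum of Bin(11,0.5) probabilities at or below the observed probability = 1.000000.
Step 5: alpha = 0.1. fail to reject H0.

n_eff = 11, pos = 5, neg = 6, p = 1.000000, fail to reject H0.


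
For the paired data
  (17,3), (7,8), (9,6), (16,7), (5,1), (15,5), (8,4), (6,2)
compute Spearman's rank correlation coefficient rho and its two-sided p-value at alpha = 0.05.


Step 1: Rank x and y separately (midranks; no ties here).
rank(x): 17->8, 7->3, 9->5, 16->7, 5->1, 15->6, 8->4, 6->2
rank(y): 3->3, 8->8, 6->6, 7->7, 1->1, 5->5, 4->4, 2->2
Step 2: d_i = R_x(i) - R_y(i); compute d_i^2.
  (8-3)^2=25, (3-8)^2=25, (5-6)^2=1, (7-7)^2=0, (1-1)^2=0, (6-5)^2=1, (4-4)^2=0, (2-2)^2=0
sum(d^2) = 52.
Step 3: rho = 1 - 6*52 / (8*(8^2 - 1)) = 1 - 312/504 = 0.380952.
Step 4: Under H0, t = rho * sqrt((n-2)/(1-rho^2)) = 1.0092 ~ t(6).
Step 5: Two-sided p-value from the t-distribution with 6 df = 0.351813.
Step 6: alpha = 0.05. fail to reject H0.

rho = 0.3810, p = 0.351813, fail to reject H0 at alpha = 0.05.


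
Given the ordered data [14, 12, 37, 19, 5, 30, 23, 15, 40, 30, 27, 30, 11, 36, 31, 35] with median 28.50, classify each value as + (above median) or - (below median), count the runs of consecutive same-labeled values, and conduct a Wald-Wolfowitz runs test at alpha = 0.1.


Step 1: Compute median = 28.50; label A = above, B = below.
Labels in order: BBABBABBAABABAAA  (n_A = 8, n_B = 8)
Step 2: Count runs R = 10.
Step 3: Under H0 (random ordering), E[R] = 2*n_A*n_B/(n_A+n_B) + 1 = 2*8*8/16 + 1 = 9.0000.
        Var[R] = 2*n_A*n_B*(2*n_A*n_B - n_A - n_B) / ((n_A+n_B)^2 * (n_A+n_B-1)) = 14336/3840 = 3.7333.
        SD[R] = 1.9322.
Step 4: Continuity-corrected z = (R - 0.5 - E[R]) / SD[R] = (10 - 0.5 - 9.0000) / 1.9322 = 0.2588.
Step 5: Two-sided p-value via normal approximation = 2*(1 - Phi(|z|)) = 0.795809.
Step 6: alpha = 0.1. fail to reject H0.

R = 10, z = 0.2588, p = 0.795809, fail to reject H0.


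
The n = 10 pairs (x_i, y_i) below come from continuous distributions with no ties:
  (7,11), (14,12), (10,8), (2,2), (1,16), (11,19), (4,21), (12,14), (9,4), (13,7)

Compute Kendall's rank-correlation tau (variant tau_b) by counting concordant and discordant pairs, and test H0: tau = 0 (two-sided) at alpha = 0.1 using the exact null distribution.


Step 1: Enumerate the 45 unordered pairs (i,j) with i<j and classify each by sign(x_j-x_i) * sign(y_j-y_i).
  (1,2):dx=+7,dy=+1->C; (1,3):dx=+3,dy=-3->D; (1,4):dx=-5,dy=-9->C; (1,5):dx=-6,dy=+5->D
  (1,6):dx=+4,dy=+8->C; (1,7):dx=-3,dy=+10->D; (1,8):dx=+5,dy=+3->C; (1,9):dx=+2,dy=-7->D
  (1,10):dx=+6,dy=-4->D; (2,3):dx=-4,dy=-4->C; (2,4):dx=-12,dy=-10->C; (2,5):dx=-13,dy=+4->D
  (2,6):dx=-3,dy=+7->D; (2,7):dx=-10,dy=+9->D; (2,8):dx=-2,dy=+2->D; (2,9):dx=-5,dy=-8->C
  (2,10):dx=-1,dy=-5->C; (3,4):dx=-8,dy=-6->C; (3,5):dx=-9,dy=+8->D; (3,6):dx=+1,dy=+11->C
  (3,7):dx=-6,dy=+13->D; (3,8):dx=+2,dy=+6->C; (3,9):dx=-1,dy=-4->C; (3,10):dx=+3,dy=-1->D
  (4,5):dx=-1,dy=+14->D; (4,6):dx=+9,dy=+17->C; (4,7):dx=+2,dy=+19->C; (4,8):dx=+10,dy=+12->C
  (4,9):dx=+7,dy=+2->C; (4,10):dx=+11,dy=+5->C; (5,6):dx=+10,dy=+3->C; (5,7):dx=+3,dy=+5->C
  (5,8):dx=+11,dy=-2->D; (5,9):dx=+8,dy=-12->D; (5,10):dx=+12,dy=-9->D; (6,7):dx=-7,dy=+2->D
  (6,8):dx=+1,dy=-5->D; (6,9):dx=-2,dy=-15->C; (6,10):dx=+2,dy=-12->D; (7,8):dx=+8,dy=-7->D
  (7,9):dx=+5,dy=-17->D; (7,10):dx=+9,dy=-14->D; (8,9):dx=-3,dy=-10->C; (8,10):dx=+1,dy=-7->D
  (9,10):dx=+4,dy=+3->C
Step 2: C = 22, D = 23, total pairs = 45.
Step 3: tau = (C - D)/(n(n-1)/2) = (22 - 23)/45 = -0.022222.
Step 4: Exact two-sided p-value (enumerate n! = 3628800 permutations of y under H0): p = 1.000000.
Step 5: alpha = 0.1. fail to reject H0.

tau_b = -0.0222 (C=22, D=23), p = 1.000000, fail to reject H0.


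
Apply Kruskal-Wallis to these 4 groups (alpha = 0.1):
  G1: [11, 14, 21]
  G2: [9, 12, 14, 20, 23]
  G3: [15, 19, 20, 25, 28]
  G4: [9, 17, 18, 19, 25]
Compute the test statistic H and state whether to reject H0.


Step 1: Combine all N = 18 observations and assign midranks.
sorted (value, group, rank): (9,G2,1.5), (9,G4,1.5), (11,G1,3), (12,G2,4), (14,G1,5.5), (14,G2,5.5), (15,G3,7), (17,G4,8), (18,G4,9), (19,G3,10.5), (19,G4,10.5), (20,G2,12.5), (20,G3,12.5), (21,G1,14), (23,G2,15), (25,G3,16.5), (25,G4,16.5), (28,G3,18)
Step 2: Sum ranks within each group.
R_1 = 22.5 (n_1 = 3)
R_2 = 38.5 (n_2 = 5)
R_3 = 64.5 (n_3 = 5)
R_4 = 45.5 (n_4 = 5)
Step 3: H = 12/(N(N+1)) * sum(R_i^2/n_i) - 3(N+1)
     = 12/(18*19) * (22.5^2/3 + 38.5^2/5 + 64.5^2/5 + 45.5^2/5) - 3*19
     = 0.035088 * 1711.3 - 57
     = 3.045614.
Step 4: Ties present; correction factor C = 1 - 30/(18^3 - 18) = 0.994840. Corrected H = 3.045614 / 0.994840 = 3.061411.
Step 5: Under H0, H ~ chi^2(3); p-value = 0.382253.
Step 6: alpha = 0.1. fail to reject H0.

H = 3.0614, df = 3, p = 0.382253, fail to reject H0.


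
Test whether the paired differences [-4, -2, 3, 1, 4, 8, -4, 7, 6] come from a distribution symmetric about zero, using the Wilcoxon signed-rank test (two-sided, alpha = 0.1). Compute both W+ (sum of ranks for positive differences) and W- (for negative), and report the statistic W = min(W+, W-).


Step 1: Drop any zero differences (none here) and take |d_i|.
|d| = [4, 2, 3, 1, 4, 8, 4, 7, 6]
Step 2: Midrank |d_i| (ties get averaged ranks).
ranks: |4|->5, |2|->2, |3|->3, |1|->1, |4|->5, |8|->9, |4|->5, |7|->8, |6|->7
Step 3: Attach original signs; sum ranks with positive sign and with negative sign.
W+ = 3 + 1 + 5 + 9 + 8 + 7 = 33
W- = 5 + 2 + 5 = 12
(Check: W+ + W- = 45 should equal n(n+1)/2 = 45.)
Step 4: Test statistic W = min(W+, W-) = 12.
Step 5: Ties in |d|, so use the tie-corrected normal approximation.
        E[W] = n(n+1)/4 = 9*10/4 = 22.5.
        Tie groups: |d|=4 (t=3); sum(t^3 - t) = 24.
        Var[W] = n(n+1)(2n+1)/24 - sum(t^3-t)/48 = 1710/24 - 24/48 = 70.75.
        z = (W - E[W]) / sqrt(Var[W]) = (12 - 22.5) / 8.4113 = -1.2483.
        Two-sided p = 2*Phi(z) = 0.211914.
Step 6: alpha = 0.1. fail to reject H0.

W+ = 33, W- = 12, W = min = 12, p = 0.211914, fail to reject H0.
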